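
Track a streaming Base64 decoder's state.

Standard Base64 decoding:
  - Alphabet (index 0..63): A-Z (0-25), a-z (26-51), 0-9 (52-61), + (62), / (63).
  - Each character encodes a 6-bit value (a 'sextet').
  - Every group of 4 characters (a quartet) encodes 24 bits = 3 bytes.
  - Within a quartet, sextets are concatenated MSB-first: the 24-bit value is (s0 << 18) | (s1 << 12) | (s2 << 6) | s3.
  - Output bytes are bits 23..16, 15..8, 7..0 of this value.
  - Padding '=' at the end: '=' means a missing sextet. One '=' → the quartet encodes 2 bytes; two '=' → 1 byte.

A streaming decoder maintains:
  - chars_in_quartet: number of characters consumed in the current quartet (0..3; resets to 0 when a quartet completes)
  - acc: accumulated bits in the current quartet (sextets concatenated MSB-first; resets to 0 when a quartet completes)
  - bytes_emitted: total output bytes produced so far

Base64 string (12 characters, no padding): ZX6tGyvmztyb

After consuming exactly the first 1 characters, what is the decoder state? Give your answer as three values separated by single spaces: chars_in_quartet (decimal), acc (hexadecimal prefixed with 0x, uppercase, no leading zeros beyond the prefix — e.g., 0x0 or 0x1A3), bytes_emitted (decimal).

Answer: 1 0x19 0

Derivation:
After char 0 ('Z'=25): chars_in_quartet=1 acc=0x19 bytes_emitted=0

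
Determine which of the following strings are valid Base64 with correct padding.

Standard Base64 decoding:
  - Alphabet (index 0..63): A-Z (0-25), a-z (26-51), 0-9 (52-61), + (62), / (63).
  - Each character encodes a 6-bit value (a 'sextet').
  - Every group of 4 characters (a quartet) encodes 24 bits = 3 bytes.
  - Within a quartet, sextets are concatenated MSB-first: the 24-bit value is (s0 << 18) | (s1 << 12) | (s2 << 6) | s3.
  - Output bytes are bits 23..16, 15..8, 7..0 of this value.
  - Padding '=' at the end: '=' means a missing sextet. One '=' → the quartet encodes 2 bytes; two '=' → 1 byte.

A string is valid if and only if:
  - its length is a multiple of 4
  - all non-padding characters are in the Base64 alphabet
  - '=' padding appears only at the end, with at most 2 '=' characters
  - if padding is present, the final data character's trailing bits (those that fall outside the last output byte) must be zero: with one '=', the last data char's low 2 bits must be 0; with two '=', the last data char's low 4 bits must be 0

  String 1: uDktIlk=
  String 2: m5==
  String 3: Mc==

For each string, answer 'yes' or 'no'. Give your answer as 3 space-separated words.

Answer: yes no no

Derivation:
String 1: 'uDktIlk=' → valid
String 2: 'm5==' → invalid (bad trailing bits)
String 3: 'Mc==' → invalid (bad trailing bits)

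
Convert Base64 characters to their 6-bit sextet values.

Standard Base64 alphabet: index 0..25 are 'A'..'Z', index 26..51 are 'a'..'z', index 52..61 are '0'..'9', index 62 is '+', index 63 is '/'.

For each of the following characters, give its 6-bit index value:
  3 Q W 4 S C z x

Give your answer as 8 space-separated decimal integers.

'3': 0..9 range, 52 + ord('3') − ord('0') = 55
'Q': A..Z range, ord('Q') − ord('A') = 16
'W': A..Z range, ord('W') − ord('A') = 22
'4': 0..9 range, 52 + ord('4') − ord('0') = 56
'S': A..Z range, ord('S') − ord('A') = 18
'C': A..Z range, ord('C') − ord('A') = 2
'z': a..z range, 26 + ord('z') − ord('a') = 51
'x': a..z range, 26 + ord('x') − ord('a') = 49

Answer: 55 16 22 56 18 2 51 49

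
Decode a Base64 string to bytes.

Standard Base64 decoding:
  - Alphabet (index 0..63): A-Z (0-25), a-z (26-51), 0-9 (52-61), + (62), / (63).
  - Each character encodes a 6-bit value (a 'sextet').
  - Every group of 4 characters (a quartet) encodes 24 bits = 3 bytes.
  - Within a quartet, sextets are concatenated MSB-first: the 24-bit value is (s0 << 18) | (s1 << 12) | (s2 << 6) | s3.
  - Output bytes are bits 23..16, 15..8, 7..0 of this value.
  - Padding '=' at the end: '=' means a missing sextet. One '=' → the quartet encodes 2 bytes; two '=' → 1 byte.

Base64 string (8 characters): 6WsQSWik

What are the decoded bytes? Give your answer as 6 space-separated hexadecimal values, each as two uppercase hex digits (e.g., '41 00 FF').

Answer: E9 6B 10 49 68 A4

Derivation:
After char 0 ('6'=58): chars_in_quartet=1 acc=0x3A bytes_emitted=0
After char 1 ('W'=22): chars_in_quartet=2 acc=0xE96 bytes_emitted=0
After char 2 ('s'=44): chars_in_quartet=3 acc=0x3A5AC bytes_emitted=0
After char 3 ('Q'=16): chars_in_quartet=4 acc=0xE96B10 -> emit E9 6B 10, reset; bytes_emitted=3
After char 4 ('S'=18): chars_in_quartet=1 acc=0x12 bytes_emitted=3
After char 5 ('W'=22): chars_in_quartet=2 acc=0x496 bytes_emitted=3
After char 6 ('i'=34): chars_in_quartet=3 acc=0x125A2 bytes_emitted=3
After char 7 ('k'=36): chars_in_quartet=4 acc=0x4968A4 -> emit 49 68 A4, reset; bytes_emitted=6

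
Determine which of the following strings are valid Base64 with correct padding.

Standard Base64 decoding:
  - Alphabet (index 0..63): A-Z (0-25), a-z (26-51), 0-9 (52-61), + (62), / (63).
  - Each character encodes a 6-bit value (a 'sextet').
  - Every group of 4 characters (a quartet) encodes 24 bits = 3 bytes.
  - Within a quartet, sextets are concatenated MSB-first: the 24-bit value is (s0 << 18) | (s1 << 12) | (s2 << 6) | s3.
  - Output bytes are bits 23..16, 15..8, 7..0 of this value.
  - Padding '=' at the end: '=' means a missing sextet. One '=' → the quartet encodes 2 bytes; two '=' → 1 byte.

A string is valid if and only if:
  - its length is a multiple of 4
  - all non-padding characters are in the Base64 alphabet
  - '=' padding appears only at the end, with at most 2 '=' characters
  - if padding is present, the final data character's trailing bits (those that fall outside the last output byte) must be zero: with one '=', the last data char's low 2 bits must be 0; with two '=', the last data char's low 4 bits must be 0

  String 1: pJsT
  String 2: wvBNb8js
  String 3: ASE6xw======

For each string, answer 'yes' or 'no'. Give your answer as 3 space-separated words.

String 1: 'pJsT' → valid
String 2: 'wvBNb8js' → valid
String 3: 'ASE6xw======' → invalid (6 pad chars (max 2))

Answer: yes yes no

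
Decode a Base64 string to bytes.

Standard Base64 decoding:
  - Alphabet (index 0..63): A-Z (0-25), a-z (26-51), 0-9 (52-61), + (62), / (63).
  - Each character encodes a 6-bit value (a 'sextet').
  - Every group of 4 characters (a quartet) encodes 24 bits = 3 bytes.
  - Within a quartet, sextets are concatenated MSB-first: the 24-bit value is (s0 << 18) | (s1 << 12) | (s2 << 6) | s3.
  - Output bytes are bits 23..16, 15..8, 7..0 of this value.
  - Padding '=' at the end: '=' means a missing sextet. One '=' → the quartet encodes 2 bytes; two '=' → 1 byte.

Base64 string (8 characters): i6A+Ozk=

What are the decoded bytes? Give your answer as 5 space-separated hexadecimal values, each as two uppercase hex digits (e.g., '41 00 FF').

After char 0 ('i'=34): chars_in_quartet=1 acc=0x22 bytes_emitted=0
After char 1 ('6'=58): chars_in_quartet=2 acc=0x8BA bytes_emitted=0
After char 2 ('A'=0): chars_in_quartet=3 acc=0x22E80 bytes_emitted=0
After char 3 ('+'=62): chars_in_quartet=4 acc=0x8BA03E -> emit 8B A0 3E, reset; bytes_emitted=3
After char 4 ('O'=14): chars_in_quartet=1 acc=0xE bytes_emitted=3
After char 5 ('z'=51): chars_in_quartet=2 acc=0x3B3 bytes_emitted=3
After char 6 ('k'=36): chars_in_quartet=3 acc=0xECE4 bytes_emitted=3
Padding '=': partial quartet acc=0xECE4 -> emit 3B 39; bytes_emitted=5

Answer: 8B A0 3E 3B 39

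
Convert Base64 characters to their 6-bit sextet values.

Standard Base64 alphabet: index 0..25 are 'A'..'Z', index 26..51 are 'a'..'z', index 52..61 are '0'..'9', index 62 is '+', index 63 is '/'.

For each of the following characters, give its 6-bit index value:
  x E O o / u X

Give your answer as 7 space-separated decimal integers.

'x': a..z range, 26 + ord('x') − ord('a') = 49
'E': A..Z range, ord('E') − ord('A') = 4
'O': A..Z range, ord('O') − ord('A') = 14
'o': a..z range, 26 + ord('o') − ord('a') = 40
'/': index 63
'u': a..z range, 26 + ord('u') − ord('a') = 46
'X': A..Z range, ord('X') − ord('A') = 23

Answer: 49 4 14 40 63 46 23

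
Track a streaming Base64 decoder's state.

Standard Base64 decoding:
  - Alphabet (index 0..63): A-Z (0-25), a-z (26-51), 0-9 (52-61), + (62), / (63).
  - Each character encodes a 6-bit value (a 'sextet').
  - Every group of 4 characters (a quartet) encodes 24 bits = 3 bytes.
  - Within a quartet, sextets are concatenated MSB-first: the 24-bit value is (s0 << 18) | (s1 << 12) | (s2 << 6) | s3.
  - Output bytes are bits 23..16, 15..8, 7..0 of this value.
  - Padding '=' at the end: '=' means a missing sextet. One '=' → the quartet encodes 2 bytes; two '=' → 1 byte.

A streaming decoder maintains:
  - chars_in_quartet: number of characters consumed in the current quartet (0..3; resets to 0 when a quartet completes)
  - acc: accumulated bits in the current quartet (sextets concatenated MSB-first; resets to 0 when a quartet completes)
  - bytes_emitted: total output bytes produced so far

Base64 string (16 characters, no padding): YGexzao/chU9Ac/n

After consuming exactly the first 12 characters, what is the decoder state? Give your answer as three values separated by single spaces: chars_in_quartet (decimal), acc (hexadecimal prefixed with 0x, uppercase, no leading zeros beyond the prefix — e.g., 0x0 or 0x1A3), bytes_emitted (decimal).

Answer: 0 0x0 9

Derivation:
After char 0 ('Y'=24): chars_in_quartet=1 acc=0x18 bytes_emitted=0
After char 1 ('G'=6): chars_in_quartet=2 acc=0x606 bytes_emitted=0
After char 2 ('e'=30): chars_in_quartet=3 acc=0x1819E bytes_emitted=0
After char 3 ('x'=49): chars_in_quartet=4 acc=0x6067B1 -> emit 60 67 B1, reset; bytes_emitted=3
After char 4 ('z'=51): chars_in_quartet=1 acc=0x33 bytes_emitted=3
After char 5 ('a'=26): chars_in_quartet=2 acc=0xCDA bytes_emitted=3
After char 6 ('o'=40): chars_in_quartet=3 acc=0x336A8 bytes_emitted=3
After char 7 ('/'=63): chars_in_quartet=4 acc=0xCDAA3F -> emit CD AA 3F, reset; bytes_emitted=6
After char 8 ('c'=28): chars_in_quartet=1 acc=0x1C bytes_emitted=6
After char 9 ('h'=33): chars_in_quartet=2 acc=0x721 bytes_emitted=6
After char 10 ('U'=20): chars_in_quartet=3 acc=0x1C854 bytes_emitted=6
After char 11 ('9'=61): chars_in_quartet=4 acc=0x72153D -> emit 72 15 3D, reset; bytes_emitted=9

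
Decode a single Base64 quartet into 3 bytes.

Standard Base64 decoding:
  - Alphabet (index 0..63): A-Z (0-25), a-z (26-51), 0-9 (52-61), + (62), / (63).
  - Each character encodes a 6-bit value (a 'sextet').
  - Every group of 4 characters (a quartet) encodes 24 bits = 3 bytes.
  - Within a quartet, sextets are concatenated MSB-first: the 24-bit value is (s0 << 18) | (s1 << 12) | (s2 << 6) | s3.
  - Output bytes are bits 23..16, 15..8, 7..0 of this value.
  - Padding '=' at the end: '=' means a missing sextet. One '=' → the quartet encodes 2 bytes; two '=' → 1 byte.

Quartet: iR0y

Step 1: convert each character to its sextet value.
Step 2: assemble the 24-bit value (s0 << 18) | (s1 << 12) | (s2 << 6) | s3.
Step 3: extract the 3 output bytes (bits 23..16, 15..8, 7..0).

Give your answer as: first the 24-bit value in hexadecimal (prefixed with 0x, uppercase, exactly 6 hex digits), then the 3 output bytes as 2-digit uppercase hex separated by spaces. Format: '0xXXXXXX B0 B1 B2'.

Sextets: i=34, R=17, 0=52, y=50
24-bit: (34<<18) | (17<<12) | (52<<6) | 50
      = 0x880000 | 0x011000 | 0x000D00 | 0x000032
      = 0x891D32
Bytes: (v>>16)&0xFF=89, (v>>8)&0xFF=1D, v&0xFF=32

Answer: 0x891D32 89 1D 32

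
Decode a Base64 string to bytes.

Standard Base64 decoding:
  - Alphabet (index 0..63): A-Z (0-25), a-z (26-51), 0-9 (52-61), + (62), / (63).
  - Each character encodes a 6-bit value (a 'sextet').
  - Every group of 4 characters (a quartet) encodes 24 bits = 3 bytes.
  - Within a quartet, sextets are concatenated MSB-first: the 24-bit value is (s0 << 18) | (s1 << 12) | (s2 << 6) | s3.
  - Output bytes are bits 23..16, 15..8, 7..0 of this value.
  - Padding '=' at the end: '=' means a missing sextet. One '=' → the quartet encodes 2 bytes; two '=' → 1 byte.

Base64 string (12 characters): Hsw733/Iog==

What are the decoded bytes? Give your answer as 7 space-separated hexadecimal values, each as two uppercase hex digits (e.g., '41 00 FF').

After char 0 ('H'=7): chars_in_quartet=1 acc=0x7 bytes_emitted=0
After char 1 ('s'=44): chars_in_quartet=2 acc=0x1EC bytes_emitted=0
After char 2 ('w'=48): chars_in_quartet=3 acc=0x7B30 bytes_emitted=0
After char 3 ('7'=59): chars_in_quartet=4 acc=0x1ECC3B -> emit 1E CC 3B, reset; bytes_emitted=3
After char 4 ('3'=55): chars_in_quartet=1 acc=0x37 bytes_emitted=3
After char 5 ('3'=55): chars_in_quartet=2 acc=0xDF7 bytes_emitted=3
After char 6 ('/'=63): chars_in_quartet=3 acc=0x37DFF bytes_emitted=3
After char 7 ('I'=8): chars_in_quartet=4 acc=0xDF7FC8 -> emit DF 7F C8, reset; bytes_emitted=6
After char 8 ('o'=40): chars_in_quartet=1 acc=0x28 bytes_emitted=6
After char 9 ('g'=32): chars_in_quartet=2 acc=0xA20 bytes_emitted=6
Padding '==': partial quartet acc=0xA20 -> emit A2; bytes_emitted=7

Answer: 1E CC 3B DF 7F C8 A2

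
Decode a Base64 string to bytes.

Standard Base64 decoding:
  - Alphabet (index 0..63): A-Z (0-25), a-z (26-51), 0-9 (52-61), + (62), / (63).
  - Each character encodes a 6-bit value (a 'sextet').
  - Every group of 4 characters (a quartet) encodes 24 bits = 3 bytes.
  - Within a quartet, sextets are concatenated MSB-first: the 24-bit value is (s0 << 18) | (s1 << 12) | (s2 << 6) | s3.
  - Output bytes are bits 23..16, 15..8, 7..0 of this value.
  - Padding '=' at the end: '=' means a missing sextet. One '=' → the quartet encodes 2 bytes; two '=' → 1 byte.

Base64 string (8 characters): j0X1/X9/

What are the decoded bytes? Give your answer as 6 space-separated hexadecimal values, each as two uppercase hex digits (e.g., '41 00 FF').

Answer: 8F 45 F5 FD 7F 7F

Derivation:
After char 0 ('j'=35): chars_in_quartet=1 acc=0x23 bytes_emitted=0
After char 1 ('0'=52): chars_in_quartet=2 acc=0x8F4 bytes_emitted=0
After char 2 ('X'=23): chars_in_quartet=3 acc=0x23D17 bytes_emitted=0
After char 3 ('1'=53): chars_in_quartet=4 acc=0x8F45F5 -> emit 8F 45 F5, reset; bytes_emitted=3
After char 4 ('/'=63): chars_in_quartet=1 acc=0x3F bytes_emitted=3
After char 5 ('X'=23): chars_in_quartet=2 acc=0xFD7 bytes_emitted=3
After char 6 ('9'=61): chars_in_quartet=3 acc=0x3F5FD bytes_emitted=3
After char 7 ('/'=63): chars_in_quartet=4 acc=0xFD7F7F -> emit FD 7F 7F, reset; bytes_emitted=6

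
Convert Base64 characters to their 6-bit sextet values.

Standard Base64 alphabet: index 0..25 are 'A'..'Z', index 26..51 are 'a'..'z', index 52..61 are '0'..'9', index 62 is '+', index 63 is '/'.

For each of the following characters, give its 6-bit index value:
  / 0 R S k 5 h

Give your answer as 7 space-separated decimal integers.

'/': index 63
'0': 0..9 range, 52 + ord('0') − ord('0') = 52
'R': A..Z range, ord('R') − ord('A') = 17
'S': A..Z range, ord('S') − ord('A') = 18
'k': a..z range, 26 + ord('k') − ord('a') = 36
'5': 0..9 range, 52 + ord('5') − ord('0') = 57
'h': a..z range, 26 + ord('h') − ord('a') = 33

Answer: 63 52 17 18 36 57 33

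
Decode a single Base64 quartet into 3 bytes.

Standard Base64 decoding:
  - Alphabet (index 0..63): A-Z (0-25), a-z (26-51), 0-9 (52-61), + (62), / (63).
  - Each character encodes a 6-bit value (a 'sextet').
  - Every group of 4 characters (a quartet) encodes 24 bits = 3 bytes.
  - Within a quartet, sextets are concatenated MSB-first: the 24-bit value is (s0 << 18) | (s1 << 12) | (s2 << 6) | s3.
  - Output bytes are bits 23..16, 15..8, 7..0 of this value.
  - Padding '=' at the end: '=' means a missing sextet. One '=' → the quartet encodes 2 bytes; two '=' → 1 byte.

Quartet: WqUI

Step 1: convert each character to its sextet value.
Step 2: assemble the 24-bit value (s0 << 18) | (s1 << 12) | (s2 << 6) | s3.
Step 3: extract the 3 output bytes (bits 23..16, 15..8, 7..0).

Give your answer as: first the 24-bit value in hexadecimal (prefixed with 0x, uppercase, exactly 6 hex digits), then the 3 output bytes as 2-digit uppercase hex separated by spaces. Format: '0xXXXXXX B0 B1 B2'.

Sextets: W=22, q=42, U=20, I=8
24-bit: (22<<18) | (42<<12) | (20<<6) | 8
      = 0x580000 | 0x02A000 | 0x000500 | 0x000008
      = 0x5AA508
Bytes: (v>>16)&0xFF=5A, (v>>8)&0xFF=A5, v&0xFF=08

Answer: 0x5AA508 5A A5 08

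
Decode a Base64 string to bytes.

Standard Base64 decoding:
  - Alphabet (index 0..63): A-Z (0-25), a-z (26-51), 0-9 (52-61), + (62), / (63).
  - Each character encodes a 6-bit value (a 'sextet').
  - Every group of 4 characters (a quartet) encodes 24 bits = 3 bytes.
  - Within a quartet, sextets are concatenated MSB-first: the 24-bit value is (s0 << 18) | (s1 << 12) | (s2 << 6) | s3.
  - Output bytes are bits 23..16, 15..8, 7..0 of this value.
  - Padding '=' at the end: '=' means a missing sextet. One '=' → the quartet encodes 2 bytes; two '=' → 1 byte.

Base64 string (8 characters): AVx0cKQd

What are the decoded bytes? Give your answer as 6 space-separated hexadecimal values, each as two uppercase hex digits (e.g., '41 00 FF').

Answer: 01 5C 74 70 A4 1D

Derivation:
After char 0 ('A'=0): chars_in_quartet=1 acc=0x0 bytes_emitted=0
After char 1 ('V'=21): chars_in_quartet=2 acc=0x15 bytes_emitted=0
After char 2 ('x'=49): chars_in_quartet=3 acc=0x571 bytes_emitted=0
After char 3 ('0'=52): chars_in_quartet=4 acc=0x15C74 -> emit 01 5C 74, reset; bytes_emitted=3
After char 4 ('c'=28): chars_in_quartet=1 acc=0x1C bytes_emitted=3
After char 5 ('K'=10): chars_in_quartet=2 acc=0x70A bytes_emitted=3
After char 6 ('Q'=16): chars_in_quartet=3 acc=0x1C290 bytes_emitted=3
After char 7 ('d'=29): chars_in_quartet=4 acc=0x70A41D -> emit 70 A4 1D, reset; bytes_emitted=6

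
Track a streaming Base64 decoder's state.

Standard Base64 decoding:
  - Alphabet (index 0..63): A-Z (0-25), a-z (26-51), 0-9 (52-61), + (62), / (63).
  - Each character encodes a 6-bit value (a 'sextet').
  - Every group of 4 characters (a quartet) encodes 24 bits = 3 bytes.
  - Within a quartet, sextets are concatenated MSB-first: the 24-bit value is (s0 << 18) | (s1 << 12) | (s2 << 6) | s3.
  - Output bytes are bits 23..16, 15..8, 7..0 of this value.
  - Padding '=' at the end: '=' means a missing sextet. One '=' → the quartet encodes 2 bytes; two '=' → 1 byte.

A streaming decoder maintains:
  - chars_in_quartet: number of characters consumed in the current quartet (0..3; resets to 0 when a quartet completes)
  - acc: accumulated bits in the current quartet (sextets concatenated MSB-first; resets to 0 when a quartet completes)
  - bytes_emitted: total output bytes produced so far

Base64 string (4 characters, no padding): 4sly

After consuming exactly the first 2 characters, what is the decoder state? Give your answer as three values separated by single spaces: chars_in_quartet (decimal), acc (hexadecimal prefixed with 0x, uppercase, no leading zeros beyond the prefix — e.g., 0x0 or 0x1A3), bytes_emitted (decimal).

Answer: 2 0xE2C 0

Derivation:
After char 0 ('4'=56): chars_in_quartet=1 acc=0x38 bytes_emitted=0
After char 1 ('s'=44): chars_in_quartet=2 acc=0xE2C bytes_emitted=0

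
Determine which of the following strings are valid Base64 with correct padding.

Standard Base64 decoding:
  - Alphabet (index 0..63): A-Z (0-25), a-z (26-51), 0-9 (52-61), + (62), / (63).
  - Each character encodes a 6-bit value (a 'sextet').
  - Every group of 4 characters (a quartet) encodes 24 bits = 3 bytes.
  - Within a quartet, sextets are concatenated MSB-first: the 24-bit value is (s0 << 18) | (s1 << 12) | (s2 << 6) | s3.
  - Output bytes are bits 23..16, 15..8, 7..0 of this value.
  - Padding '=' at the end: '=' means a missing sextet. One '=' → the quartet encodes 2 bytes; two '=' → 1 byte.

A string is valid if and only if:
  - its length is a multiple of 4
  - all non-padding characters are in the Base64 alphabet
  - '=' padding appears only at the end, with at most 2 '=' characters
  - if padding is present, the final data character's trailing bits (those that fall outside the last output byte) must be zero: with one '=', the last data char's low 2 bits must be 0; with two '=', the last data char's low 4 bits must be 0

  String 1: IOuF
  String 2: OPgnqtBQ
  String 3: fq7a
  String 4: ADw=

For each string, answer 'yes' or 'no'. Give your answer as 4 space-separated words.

String 1: 'IOuF' → valid
String 2: 'OPgnqtBQ' → valid
String 3: 'fq7a' → valid
String 4: 'ADw=' → valid

Answer: yes yes yes yes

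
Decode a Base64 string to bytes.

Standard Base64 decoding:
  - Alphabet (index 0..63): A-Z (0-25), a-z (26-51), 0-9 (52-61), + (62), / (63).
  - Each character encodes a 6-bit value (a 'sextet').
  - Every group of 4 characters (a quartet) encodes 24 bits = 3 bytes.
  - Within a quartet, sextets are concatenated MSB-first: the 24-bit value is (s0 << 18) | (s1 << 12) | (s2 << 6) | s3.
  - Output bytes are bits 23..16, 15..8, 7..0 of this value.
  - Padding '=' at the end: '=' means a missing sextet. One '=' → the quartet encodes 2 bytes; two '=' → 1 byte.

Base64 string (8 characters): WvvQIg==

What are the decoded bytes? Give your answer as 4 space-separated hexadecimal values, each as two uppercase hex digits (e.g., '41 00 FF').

After char 0 ('W'=22): chars_in_quartet=1 acc=0x16 bytes_emitted=0
After char 1 ('v'=47): chars_in_quartet=2 acc=0x5AF bytes_emitted=0
After char 2 ('v'=47): chars_in_quartet=3 acc=0x16BEF bytes_emitted=0
After char 3 ('Q'=16): chars_in_quartet=4 acc=0x5AFBD0 -> emit 5A FB D0, reset; bytes_emitted=3
After char 4 ('I'=8): chars_in_quartet=1 acc=0x8 bytes_emitted=3
After char 5 ('g'=32): chars_in_quartet=2 acc=0x220 bytes_emitted=3
Padding '==': partial quartet acc=0x220 -> emit 22; bytes_emitted=4

Answer: 5A FB D0 22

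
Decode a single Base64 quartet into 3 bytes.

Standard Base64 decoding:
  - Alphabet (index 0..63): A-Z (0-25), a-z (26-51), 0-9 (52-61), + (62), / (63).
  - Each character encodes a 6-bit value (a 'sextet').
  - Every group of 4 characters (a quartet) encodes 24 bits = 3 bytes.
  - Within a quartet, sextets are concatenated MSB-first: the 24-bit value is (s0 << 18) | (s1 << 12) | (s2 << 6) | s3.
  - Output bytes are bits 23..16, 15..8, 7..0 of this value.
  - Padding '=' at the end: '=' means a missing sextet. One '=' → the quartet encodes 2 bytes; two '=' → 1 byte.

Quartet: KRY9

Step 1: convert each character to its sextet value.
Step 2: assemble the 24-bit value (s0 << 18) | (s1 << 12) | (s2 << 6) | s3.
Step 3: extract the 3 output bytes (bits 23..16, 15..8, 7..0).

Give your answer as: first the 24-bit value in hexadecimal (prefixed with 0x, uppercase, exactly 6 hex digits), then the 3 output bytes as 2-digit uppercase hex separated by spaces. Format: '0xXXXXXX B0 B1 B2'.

Sextets: K=10, R=17, Y=24, 9=61
24-bit: (10<<18) | (17<<12) | (24<<6) | 61
      = 0x280000 | 0x011000 | 0x000600 | 0x00003D
      = 0x29163D
Bytes: (v>>16)&0xFF=29, (v>>8)&0xFF=16, v&0xFF=3D

Answer: 0x29163D 29 16 3D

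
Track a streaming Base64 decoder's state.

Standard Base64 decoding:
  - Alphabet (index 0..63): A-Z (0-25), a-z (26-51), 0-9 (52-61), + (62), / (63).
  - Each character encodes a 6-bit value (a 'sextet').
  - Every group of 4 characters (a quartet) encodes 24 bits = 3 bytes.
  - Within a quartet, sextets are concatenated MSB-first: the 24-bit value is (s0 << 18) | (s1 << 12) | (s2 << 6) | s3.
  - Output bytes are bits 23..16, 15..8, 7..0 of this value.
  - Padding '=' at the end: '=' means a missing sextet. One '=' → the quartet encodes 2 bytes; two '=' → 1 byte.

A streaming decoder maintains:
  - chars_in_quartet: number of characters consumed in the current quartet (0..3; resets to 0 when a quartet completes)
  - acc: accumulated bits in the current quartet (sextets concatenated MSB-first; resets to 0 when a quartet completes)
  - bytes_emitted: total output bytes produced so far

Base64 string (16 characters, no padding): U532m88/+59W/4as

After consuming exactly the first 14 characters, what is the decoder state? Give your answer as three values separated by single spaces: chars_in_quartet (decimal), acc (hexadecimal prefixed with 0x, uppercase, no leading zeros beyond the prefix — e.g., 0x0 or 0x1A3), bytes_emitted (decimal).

Answer: 2 0xFF8 9

Derivation:
After char 0 ('U'=20): chars_in_quartet=1 acc=0x14 bytes_emitted=0
After char 1 ('5'=57): chars_in_quartet=2 acc=0x539 bytes_emitted=0
After char 2 ('3'=55): chars_in_quartet=3 acc=0x14E77 bytes_emitted=0
After char 3 ('2'=54): chars_in_quartet=4 acc=0x539DF6 -> emit 53 9D F6, reset; bytes_emitted=3
After char 4 ('m'=38): chars_in_quartet=1 acc=0x26 bytes_emitted=3
After char 5 ('8'=60): chars_in_quartet=2 acc=0x9BC bytes_emitted=3
After char 6 ('8'=60): chars_in_quartet=3 acc=0x26F3C bytes_emitted=3
After char 7 ('/'=63): chars_in_quartet=4 acc=0x9BCF3F -> emit 9B CF 3F, reset; bytes_emitted=6
After char 8 ('+'=62): chars_in_quartet=1 acc=0x3E bytes_emitted=6
After char 9 ('5'=57): chars_in_quartet=2 acc=0xFB9 bytes_emitted=6
After char 10 ('9'=61): chars_in_quartet=3 acc=0x3EE7D bytes_emitted=6
After char 11 ('W'=22): chars_in_quartet=4 acc=0xFB9F56 -> emit FB 9F 56, reset; bytes_emitted=9
After char 12 ('/'=63): chars_in_quartet=1 acc=0x3F bytes_emitted=9
After char 13 ('4'=56): chars_in_quartet=2 acc=0xFF8 bytes_emitted=9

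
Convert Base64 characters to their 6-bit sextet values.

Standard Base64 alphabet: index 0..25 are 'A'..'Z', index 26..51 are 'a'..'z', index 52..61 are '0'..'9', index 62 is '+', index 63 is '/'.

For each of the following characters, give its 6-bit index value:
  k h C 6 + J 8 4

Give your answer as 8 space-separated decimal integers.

Answer: 36 33 2 58 62 9 60 56

Derivation:
'k': a..z range, 26 + ord('k') − ord('a') = 36
'h': a..z range, 26 + ord('h') − ord('a') = 33
'C': A..Z range, ord('C') − ord('A') = 2
'6': 0..9 range, 52 + ord('6') − ord('0') = 58
'+': index 62
'J': A..Z range, ord('J') − ord('A') = 9
'8': 0..9 range, 52 + ord('8') − ord('0') = 60
'4': 0..9 range, 52 + ord('4') − ord('0') = 56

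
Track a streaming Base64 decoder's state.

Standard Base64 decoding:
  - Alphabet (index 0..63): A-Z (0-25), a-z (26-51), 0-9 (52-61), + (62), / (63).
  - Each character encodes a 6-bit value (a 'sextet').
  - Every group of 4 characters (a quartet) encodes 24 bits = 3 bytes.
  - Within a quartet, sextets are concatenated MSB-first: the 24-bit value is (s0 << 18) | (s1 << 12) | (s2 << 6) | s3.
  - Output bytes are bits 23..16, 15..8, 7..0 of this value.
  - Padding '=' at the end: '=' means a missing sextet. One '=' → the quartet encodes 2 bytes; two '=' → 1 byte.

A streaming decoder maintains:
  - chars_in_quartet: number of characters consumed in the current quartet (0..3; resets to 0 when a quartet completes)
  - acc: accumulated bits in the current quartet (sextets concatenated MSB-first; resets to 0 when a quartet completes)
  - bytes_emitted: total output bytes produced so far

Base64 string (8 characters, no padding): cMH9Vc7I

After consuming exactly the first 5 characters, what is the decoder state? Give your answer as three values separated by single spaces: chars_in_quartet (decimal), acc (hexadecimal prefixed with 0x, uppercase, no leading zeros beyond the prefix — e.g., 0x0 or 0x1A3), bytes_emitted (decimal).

After char 0 ('c'=28): chars_in_quartet=1 acc=0x1C bytes_emitted=0
After char 1 ('M'=12): chars_in_quartet=2 acc=0x70C bytes_emitted=0
After char 2 ('H'=7): chars_in_quartet=3 acc=0x1C307 bytes_emitted=0
After char 3 ('9'=61): chars_in_quartet=4 acc=0x70C1FD -> emit 70 C1 FD, reset; bytes_emitted=3
After char 4 ('V'=21): chars_in_quartet=1 acc=0x15 bytes_emitted=3

Answer: 1 0x15 3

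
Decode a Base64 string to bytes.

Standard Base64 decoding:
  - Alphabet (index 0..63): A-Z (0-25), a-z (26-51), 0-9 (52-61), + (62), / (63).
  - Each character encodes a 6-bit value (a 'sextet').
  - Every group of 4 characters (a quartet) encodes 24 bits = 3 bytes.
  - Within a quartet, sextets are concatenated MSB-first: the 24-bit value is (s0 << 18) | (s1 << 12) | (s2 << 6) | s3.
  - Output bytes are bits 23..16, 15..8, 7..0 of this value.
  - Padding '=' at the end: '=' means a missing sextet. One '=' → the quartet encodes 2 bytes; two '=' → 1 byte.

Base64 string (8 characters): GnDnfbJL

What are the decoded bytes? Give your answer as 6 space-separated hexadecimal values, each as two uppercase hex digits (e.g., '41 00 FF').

Answer: 1A 70 E7 7D B2 4B

Derivation:
After char 0 ('G'=6): chars_in_quartet=1 acc=0x6 bytes_emitted=0
After char 1 ('n'=39): chars_in_quartet=2 acc=0x1A7 bytes_emitted=0
After char 2 ('D'=3): chars_in_quartet=3 acc=0x69C3 bytes_emitted=0
After char 3 ('n'=39): chars_in_quartet=4 acc=0x1A70E7 -> emit 1A 70 E7, reset; bytes_emitted=3
After char 4 ('f'=31): chars_in_quartet=1 acc=0x1F bytes_emitted=3
After char 5 ('b'=27): chars_in_quartet=2 acc=0x7DB bytes_emitted=3
After char 6 ('J'=9): chars_in_quartet=3 acc=0x1F6C9 bytes_emitted=3
After char 7 ('L'=11): chars_in_quartet=4 acc=0x7DB24B -> emit 7D B2 4B, reset; bytes_emitted=6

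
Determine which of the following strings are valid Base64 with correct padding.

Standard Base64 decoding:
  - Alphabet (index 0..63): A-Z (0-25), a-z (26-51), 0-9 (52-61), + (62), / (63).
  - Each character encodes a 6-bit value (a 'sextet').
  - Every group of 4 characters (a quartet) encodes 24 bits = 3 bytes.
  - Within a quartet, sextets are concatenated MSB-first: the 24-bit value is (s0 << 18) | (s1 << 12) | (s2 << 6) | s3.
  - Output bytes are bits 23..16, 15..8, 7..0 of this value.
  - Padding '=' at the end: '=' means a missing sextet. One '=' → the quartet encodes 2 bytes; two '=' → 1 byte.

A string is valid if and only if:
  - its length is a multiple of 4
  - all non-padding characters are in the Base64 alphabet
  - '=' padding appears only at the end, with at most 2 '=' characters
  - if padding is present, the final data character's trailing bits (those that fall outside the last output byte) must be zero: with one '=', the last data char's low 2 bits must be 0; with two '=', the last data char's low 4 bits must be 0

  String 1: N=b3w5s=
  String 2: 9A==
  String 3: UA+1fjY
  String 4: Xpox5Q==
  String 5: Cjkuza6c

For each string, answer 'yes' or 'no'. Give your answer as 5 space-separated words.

String 1: 'N=b3w5s=' → invalid (bad char(s): ['=']; '=' in middle)
String 2: '9A==' → valid
String 3: 'UA+1fjY' → invalid (len=7 not mult of 4)
String 4: 'Xpox5Q==' → valid
String 5: 'Cjkuza6c' → valid

Answer: no yes no yes yes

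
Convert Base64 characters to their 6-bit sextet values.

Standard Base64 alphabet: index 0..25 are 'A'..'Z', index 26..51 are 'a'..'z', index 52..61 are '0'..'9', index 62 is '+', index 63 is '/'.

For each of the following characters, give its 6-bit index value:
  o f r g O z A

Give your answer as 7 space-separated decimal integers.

Answer: 40 31 43 32 14 51 0

Derivation:
'o': a..z range, 26 + ord('o') − ord('a') = 40
'f': a..z range, 26 + ord('f') − ord('a') = 31
'r': a..z range, 26 + ord('r') − ord('a') = 43
'g': a..z range, 26 + ord('g') − ord('a') = 32
'O': A..Z range, ord('O') − ord('A') = 14
'z': a..z range, 26 + ord('z') − ord('a') = 51
'A': A..Z range, ord('A') − ord('A') = 0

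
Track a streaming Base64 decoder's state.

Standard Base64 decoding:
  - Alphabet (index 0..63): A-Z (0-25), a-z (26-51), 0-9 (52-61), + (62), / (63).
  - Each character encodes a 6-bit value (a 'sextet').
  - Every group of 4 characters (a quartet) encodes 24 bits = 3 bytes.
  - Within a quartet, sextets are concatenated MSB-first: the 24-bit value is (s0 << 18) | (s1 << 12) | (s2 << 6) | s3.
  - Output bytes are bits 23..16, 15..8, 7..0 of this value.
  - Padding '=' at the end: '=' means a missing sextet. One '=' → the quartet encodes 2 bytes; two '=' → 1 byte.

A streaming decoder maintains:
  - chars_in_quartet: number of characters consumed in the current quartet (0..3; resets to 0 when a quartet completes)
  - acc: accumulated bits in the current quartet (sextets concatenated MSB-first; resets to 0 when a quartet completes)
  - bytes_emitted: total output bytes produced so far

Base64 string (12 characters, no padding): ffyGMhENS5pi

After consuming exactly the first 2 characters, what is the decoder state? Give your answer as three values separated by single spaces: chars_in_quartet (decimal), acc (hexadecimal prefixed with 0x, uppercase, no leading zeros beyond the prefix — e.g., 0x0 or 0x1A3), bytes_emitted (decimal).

After char 0 ('f'=31): chars_in_quartet=1 acc=0x1F bytes_emitted=0
After char 1 ('f'=31): chars_in_quartet=2 acc=0x7DF bytes_emitted=0

Answer: 2 0x7DF 0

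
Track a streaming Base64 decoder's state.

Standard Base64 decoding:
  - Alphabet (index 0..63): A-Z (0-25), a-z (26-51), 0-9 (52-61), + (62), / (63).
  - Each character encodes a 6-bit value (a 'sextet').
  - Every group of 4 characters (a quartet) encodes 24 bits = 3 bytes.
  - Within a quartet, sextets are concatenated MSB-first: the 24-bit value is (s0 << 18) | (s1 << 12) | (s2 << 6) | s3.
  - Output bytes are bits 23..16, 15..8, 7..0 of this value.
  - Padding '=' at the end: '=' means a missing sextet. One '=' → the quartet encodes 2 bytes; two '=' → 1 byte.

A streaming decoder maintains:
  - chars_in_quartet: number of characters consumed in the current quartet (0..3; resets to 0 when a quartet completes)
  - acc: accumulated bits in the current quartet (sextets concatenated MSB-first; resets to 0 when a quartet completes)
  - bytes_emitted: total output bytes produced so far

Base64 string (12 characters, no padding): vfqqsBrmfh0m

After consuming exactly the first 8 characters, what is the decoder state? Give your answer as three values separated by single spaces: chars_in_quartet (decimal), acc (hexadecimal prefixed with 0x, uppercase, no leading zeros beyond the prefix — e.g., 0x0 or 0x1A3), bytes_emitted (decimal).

Answer: 0 0x0 6

Derivation:
After char 0 ('v'=47): chars_in_quartet=1 acc=0x2F bytes_emitted=0
After char 1 ('f'=31): chars_in_quartet=2 acc=0xBDF bytes_emitted=0
After char 2 ('q'=42): chars_in_quartet=3 acc=0x2F7EA bytes_emitted=0
After char 3 ('q'=42): chars_in_quartet=4 acc=0xBDFAAA -> emit BD FA AA, reset; bytes_emitted=3
After char 4 ('s'=44): chars_in_quartet=1 acc=0x2C bytes_emitted=3
After char 5 ('B'=1): chars_in_quartet=2 acc=0xB01 bytes_emitted=3
After char 6 ('r'=43): chars_in_quartet=3 acc=0x2C06B bytes_emitted=3
After char 7 ('m'=38): chars_in_quartet=4 acc=0xB01AE6 -> emit B0 1A E6, reset; bytes_emitted=6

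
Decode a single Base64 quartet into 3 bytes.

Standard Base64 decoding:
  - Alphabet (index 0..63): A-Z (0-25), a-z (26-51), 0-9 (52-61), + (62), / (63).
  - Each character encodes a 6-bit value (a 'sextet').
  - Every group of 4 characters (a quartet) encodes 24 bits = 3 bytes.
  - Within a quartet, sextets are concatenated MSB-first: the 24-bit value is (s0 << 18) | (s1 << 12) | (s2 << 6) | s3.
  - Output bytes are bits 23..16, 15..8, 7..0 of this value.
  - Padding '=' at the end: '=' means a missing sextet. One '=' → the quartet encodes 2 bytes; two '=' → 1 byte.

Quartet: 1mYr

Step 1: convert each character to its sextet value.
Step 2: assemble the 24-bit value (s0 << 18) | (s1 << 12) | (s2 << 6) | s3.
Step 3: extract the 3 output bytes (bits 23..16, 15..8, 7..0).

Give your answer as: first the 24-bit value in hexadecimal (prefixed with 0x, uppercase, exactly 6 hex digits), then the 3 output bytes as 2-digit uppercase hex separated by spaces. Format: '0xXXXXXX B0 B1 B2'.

Sextets: 1=53, m=38, Y=24, r=43
24-bit: (53<<18) | (38<<12) | (24<<6) | 43
      = 0xD40000 | 0x026000 | 0x000600 | 0x00002B
      = 0xD6662B
Bytes: (v>>16)&0xFF=D6, (v>>8)&0xFF=66, v&0xFF=2B

Answer: 0xD6662B D6 66 2B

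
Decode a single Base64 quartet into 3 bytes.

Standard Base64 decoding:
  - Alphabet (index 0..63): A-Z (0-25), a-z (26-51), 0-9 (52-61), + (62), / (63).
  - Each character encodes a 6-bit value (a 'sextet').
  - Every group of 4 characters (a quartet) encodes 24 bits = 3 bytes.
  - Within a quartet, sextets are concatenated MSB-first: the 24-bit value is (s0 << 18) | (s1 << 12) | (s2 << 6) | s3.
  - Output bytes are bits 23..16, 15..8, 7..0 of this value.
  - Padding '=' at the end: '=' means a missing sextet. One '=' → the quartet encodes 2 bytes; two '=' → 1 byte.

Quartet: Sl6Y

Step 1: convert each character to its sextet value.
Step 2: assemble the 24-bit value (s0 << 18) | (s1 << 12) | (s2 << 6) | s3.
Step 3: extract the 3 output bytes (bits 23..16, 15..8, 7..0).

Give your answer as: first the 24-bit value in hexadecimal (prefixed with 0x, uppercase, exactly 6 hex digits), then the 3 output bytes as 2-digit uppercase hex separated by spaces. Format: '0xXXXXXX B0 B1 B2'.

Sextets: S=18, l=37, 6=58, Y=24
24-bit: (18<<18) | (37<<12) | (58<<6) | 24
      = 0x480000 | 0x025000 | 0x000E80 | 0x000018
      = 0x4A5E98
Bytes: (v>>16)&0xFF=4A, (v>>8)&0xFF=5E, v&0xFF=98

Answer: 0x4A5E98 4A 5E 98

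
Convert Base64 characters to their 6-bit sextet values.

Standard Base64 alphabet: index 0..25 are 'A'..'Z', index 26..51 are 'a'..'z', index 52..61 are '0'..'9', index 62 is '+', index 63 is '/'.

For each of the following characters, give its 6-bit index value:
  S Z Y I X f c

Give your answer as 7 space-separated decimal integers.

Answer: 18 25 24 8 23 31 28

Derivation:
'S': A..Z range, ord('S') − ord('A') = 18
'Z': A..Z range, ord('Z') − ord('A') = 25
'Y': A..Z range, ord('Y') − ord('A') = 24
'I': A..Z range, ord('I') − ord('A') = 8
'X': A..Z range, ord('X') − ord('A') = 23
'f': a..z range, 26 + ord('f') − ord('a') = 31
'c': a..z range, 26 + ord('c') − ord('a') = 28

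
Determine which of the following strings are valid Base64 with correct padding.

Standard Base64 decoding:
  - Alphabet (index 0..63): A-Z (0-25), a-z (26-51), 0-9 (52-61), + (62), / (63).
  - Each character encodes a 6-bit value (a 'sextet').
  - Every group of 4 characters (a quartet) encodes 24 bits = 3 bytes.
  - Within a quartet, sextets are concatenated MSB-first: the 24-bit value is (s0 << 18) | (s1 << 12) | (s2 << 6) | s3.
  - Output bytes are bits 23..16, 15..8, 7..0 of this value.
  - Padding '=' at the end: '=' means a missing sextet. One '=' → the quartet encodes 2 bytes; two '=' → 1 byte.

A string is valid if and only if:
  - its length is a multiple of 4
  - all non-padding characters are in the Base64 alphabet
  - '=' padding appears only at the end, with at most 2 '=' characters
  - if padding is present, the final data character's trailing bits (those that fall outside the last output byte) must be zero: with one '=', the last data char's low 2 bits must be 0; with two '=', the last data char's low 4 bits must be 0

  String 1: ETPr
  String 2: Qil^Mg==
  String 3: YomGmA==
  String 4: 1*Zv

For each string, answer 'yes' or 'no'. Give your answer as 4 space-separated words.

String 1: 'ETPr' → valid
String 2: 'Qil^Mg==' → invalid (bad char(s): ['^'])
String 3: 'YomGmA==' → valid
String 4: '1*Zv' → invalid (bad char(s): ['*'])

Answer: yes no yes no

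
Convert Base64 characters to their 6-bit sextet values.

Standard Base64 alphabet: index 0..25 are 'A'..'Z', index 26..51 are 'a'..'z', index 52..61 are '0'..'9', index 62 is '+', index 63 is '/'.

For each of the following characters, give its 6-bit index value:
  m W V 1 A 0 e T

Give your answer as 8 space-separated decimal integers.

Answer: 38 22 21 53 0 52 30 19

Derivation:
'm': a..z range, 26 + ord('m') − ord('a') = 38
'W': A..Z range, ord('W') − ord('A') = 22
'V': A..Z range, ord('V') − ord('A') = 21
'1': 0..9 range, 52 + ord('1') − ord('0') = 53
'A': A..Z range, ord('A') − ord('A') = 0
'0': 0..9 range, 52 + ord('0') − ord('0') = 52
'e': a..z range, 26 + ord('e') − ord('a') = 30
'T': A..Z range, ord('T') − ord('A') = 19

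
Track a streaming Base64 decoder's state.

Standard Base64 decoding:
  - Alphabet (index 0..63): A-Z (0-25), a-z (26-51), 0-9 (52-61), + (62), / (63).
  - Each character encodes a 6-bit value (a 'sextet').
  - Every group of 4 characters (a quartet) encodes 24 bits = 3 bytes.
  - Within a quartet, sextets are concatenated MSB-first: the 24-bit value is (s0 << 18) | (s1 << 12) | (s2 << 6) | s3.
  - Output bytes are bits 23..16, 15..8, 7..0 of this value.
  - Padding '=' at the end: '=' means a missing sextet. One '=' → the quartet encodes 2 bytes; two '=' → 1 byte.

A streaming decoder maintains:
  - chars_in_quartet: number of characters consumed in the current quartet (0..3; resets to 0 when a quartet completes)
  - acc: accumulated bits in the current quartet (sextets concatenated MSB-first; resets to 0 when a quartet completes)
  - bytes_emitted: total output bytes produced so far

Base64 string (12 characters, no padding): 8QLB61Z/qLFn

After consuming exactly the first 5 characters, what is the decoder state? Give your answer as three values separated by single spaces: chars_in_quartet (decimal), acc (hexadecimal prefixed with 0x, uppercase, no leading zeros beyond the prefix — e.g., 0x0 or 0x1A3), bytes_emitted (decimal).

Answer: 1 0x3A 3

Derivation:
After char 0 ('8'=60): chars_in_quartet=1 acc=0x3C bytes_emitted=0
After char 1 ('Q'=16): chars_in_quartet=2 acc=0xF10 bytes_emitted=0
After char 2 ('L'=11): chars_in_quartet=3 acc=0x3C40B bytes_emitted=0
After char 3 ('B'=1): chars_in_quartet=4 acc=0xF102C1 -> emit F1 02 C1, reset; bytes_emitted=3
After char 4 ('6'=58): chars_in_quartet=1 acc=0x3A bytes_emitted=3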